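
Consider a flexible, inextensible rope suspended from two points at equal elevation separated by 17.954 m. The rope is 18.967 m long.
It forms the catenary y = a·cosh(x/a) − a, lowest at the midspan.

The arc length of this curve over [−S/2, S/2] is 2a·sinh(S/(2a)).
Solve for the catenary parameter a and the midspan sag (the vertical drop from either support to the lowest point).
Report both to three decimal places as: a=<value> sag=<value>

seed: a₀ = √(S³/(24(L−S))) = √(17.954³/(24·1.013)) = 15.428776
iter 1: u=0.581835  f(a)=+1.729e-02  f'(a)=-1.358e-01  a ← 15.428776 − (+1.729e-02/-1.358e-01) = 15.556051
iter 2: u=0.577074  f(a)=+2.162e-04  f'(a)=-1.324e-01  a ← 15.556051 − (+2.162e-04/-1.324e-01) = 15.557684
iter 3: u=0.577014  f(a)=+3.478e-08  f'(a)=-1.324e-01  a ← 15.557684 − (+3.478e-08/-1.324e-01) = 15.557684
iter 4: u=0.577014  f(a)=+3.553e-15  f'(a)=-1.324e-01  a ← 15.557684 − (+3.553e-15/-1.324e-01) = 15.557684
converged: |Δa| < 1e-12 after 4 iterations
sag = a·(cosh(S/(2a)) − 1) = 15.557684·(cosh(0.577014) − 1) = 2.662588
T_max/T_min = cosh(S/(2a)) = 1.171143

a=15.558 sag=2.663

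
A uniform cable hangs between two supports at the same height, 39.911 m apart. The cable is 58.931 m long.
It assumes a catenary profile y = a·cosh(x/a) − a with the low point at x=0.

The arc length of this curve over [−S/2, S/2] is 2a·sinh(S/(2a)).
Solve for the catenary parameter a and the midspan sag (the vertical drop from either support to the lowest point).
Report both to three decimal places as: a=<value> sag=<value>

seed: a₀ = √(S³/(24(L−S))) = √(39.911³/(24·19.020)) = 11.801251
iter 1: u=1.690965  f(a)=+2.912e+00  f'(a)=-4.244e+00  a ← 11.801251 − (+2.912e+00/-4.244e+00) = 12.487323
iter 2: u=1.598061  f(a)=+2.732e-01  f'(a)=-3.482e+00  a ← 12.487323 − (+2.732e-01/-3.482e+00) = 12.565796
iter 3: u=1.588081  f(a)=+2.956e-03  f'(a)=-3.407e+00  a ← 12.565796 − (+2.956e-03/-3.407e+00) = 12.566663
iter 4: u=1.587971  f(a)=+3.543e-07  f'(a)=-3.406e+00  a ← 12.566663 − (+3.543e-07/-3.406e+00) = 12.566663
iter 5: u=1.587971  f(a)=+7.105e-15  f'(a)=-3.406e+00  a ← 12.566663 − (+7.105e-15/-3.406e+00) = 12.566663
converged: |Δa| < 1e-12 after 5 iterations
sag = a·(cosh(S/(2a)) − 1) = 12.566663·(cosh(1.587971) − 1) = 19.466705
T_max/T_min = cosh(S/(2a)) = 2.549075

a=12.567 sag=19.467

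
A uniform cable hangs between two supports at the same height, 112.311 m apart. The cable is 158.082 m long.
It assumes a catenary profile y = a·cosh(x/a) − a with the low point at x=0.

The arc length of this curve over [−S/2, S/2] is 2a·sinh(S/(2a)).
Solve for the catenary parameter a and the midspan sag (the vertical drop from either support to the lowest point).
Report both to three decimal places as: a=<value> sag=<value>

a=37.929 sag=49.742

seed: a₀ = √(S³/(24(L−S))) = √(112.311³/(24·45.771)) = 35.911423
iter 1: u=1.563722  f(a)=+5.933e+00  f'(a)=-3.229e+00  a ← 35.911423 − (+5.933e+00/-3.229e+00) = 37.748657
iter 2: u=1.487616  f(a)=+4.857e-01  f'(a)=-2.720e+00  a ← 37.748657 − (+4.857e-01/-2.720e+00) = 37.927201
iter 3: u=1.480613  f(a)=+3.897e-03  f'(a)=-2.677e+00  a ← 37.927201 − (+3.897e-03/-2.677e+00) = 37.928657
iter 4: u=1.480556  f(a)=+2.552e-07  f'(a)=-2.677e+00  a ← 37.928657 − (+2.552e-07/-2.677e+00) = 37.928657
iter 5: u=1.480556  f(a)=+0.000e+00  f'(a)=-2.677e+00  a ← 37.928657 − (+0.000e+00/-2.677e+00) = 37.928657
converged: |Δa| < 1e-12 after 5 iterations
sag = a·(cosh(S/(2a)) − 1) = 37.928657·(cosh(1.480556) − 1) = 49.741536
T_max/T_min = cosh(S/(2a)) = 2.311450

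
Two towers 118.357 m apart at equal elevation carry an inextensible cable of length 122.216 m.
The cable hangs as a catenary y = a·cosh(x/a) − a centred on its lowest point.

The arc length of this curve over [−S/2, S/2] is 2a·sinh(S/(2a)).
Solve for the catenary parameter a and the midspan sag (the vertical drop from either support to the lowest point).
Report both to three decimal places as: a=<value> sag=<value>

a=134.447 sag=13.236

seed: a₀ = √(S³/(24(L−S))) = √(118.357³/(24·3.859)) = 133.797473
iter 1: u=0.442299  f(a)=+3.792e-02  f'(a)=-5.882e-02  a ← 133.797473 − (+3.792e-02/-5.882e-02) = 134.442194
iter 2: u=0.440178  f(a)=+2.759e-04  f'(a)=-5.797e-02  a ← 134.442194 − (+2.759e-04/-5.797e-02) = 134.446952
iter 3: u=0.440162  f(a)=+1.483e-08  f'(a)=-5.796e-02  a ← 134.446952 − (+1.483e-08/-5.796e-02) = 134.446953
iter 4: u=0.440162  f(a)=-1.421e-14  f'(a)=-5.796e-02  a ← 134.446953 − (-1.421e-14/-5.796e-02) = 134.446953
converged: |Δa| < 1e-12 after 4 iterations
sag = a·(cosh(S/(2a)) − 1) = 134.446953·(cosh(0.440162) − 1) = 13.235716
T_max/T_min = cosh(S/(2a)) = 1.098446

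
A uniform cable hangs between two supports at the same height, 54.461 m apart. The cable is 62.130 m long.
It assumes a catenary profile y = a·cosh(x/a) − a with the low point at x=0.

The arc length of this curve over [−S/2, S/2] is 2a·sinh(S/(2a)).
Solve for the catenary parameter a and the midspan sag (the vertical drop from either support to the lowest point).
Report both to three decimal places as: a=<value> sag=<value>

a=30.231 sag=13.116

seed: a₀ = √(S³/(24(L−S))) = √(54.461³/(24·7.669)) = 29.624664
iter 1: u=0.919183  f(a)=+3.306e-01  f'(a)=-5.628e-01  a ← 29.624664 − (+3.306e-01/-5.628e-01) = 30.212001
iter 2: u=0.901314  f(a)=+1.009e-02  f'(a)=-5.290e-01  a ← 30.212001 − (+1.009e-02/-5.290e-01) = 30.231070
iter 3: u=0.900745  f(a)=+1.005e-05  f'(a)=-5.279e-01  a ← 30.231070 − (+1.005e-05/-5.279e-01) = 30.231089
iter 4: u=0.900745  f(a)=+9.983e-12  f'(a)=-5.279e-01  a ← 30.231089 − (+9.983e-12/-5.279e-01) = 30.231089
converged: |Δa| < 1e-12 after 4 iterations
sag = a·(cosh(S/(2a)) − 1) = 30.231089·(cosh(0.900745) − 1) = 13.115802
T_max/T_min = cosh(S/(2a)) = 1.433851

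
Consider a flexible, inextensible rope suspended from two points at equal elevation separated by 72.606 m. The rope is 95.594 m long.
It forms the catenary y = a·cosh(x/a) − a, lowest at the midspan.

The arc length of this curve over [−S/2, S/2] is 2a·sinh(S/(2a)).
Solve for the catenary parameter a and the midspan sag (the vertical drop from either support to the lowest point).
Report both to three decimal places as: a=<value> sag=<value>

seed: a₀ = √(S³/(24(L−S))) = √(72.606³/(24·22.988)) = 26.339198
iter 1: u=1.378288  f(a)=+2.285e+00  f'(a)=-2.100e+00  a ← 26.339198 − (+2.285e+00/-2.100e+00) = 27.427020
iter 2: u=1.323622  f(a)=+1.492e-01  f'(a)=-1.834e+00  a ← 27.427020 − (+1.492e-01/-1.834e+00) = 27.508345
iter 3: u=1.319709  f(a)=+7.341e-04  f'(a)=-1.816e+00  a ← 27.508345 − (+7.341e-04/-1.816e+00) = 27.508749
iter 4: u=1.319689  f(a)=+1.797e-08  f'(a)=-1.816e+00  a ← 27.508749 − (+1.797e-08/-1.816e+00) = 27.508749
iter 5: u=1.319689  f(a)=+2.842e-14  f'(a)=-1.816e+00  a ← 27.508749 − (+2.842e-14/-1.816e+00) = 27.508749
converged: |Δa| < 1e-12 after 5 iterations
sag = a·(cosh(S/(2a)) − 1) = 27.508749·(cosh(1.319689) − 1) = 27.639093
T_max/T_min = cosh(S/(2a)) = 2.004738

a=27.509 sag=27.639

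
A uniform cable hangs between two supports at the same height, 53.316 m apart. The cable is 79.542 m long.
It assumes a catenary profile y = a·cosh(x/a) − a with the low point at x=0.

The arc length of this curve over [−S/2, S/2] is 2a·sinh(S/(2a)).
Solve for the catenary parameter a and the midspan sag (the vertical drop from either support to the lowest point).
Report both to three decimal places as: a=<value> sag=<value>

seed: a₀ = √(S³/(24(L−S))) = √(53.316³/(24·26.226)) = 15.517248
iter 1: u=1.717959  f(a)=+4.154e+00  f'(a)=-4.489e+00  a ← 15.517248 − (+4.154e+00/-4.489e+00) = 16.442528
iter 2: u=1.621284  f(a)=+4.005e-01  f'(a)=-3.662e+00  a ← 16.442528 − (+4.005e-01/-3.662e+00) = 16.551912
iter 3: u=1.610569  f(a)=+4.601e-03  f'(a)=-3.578e+00  a ← 16.551912 − (+4.601e-03/-3.578e+00) = 16.553198
iter 4: u=1.610444  f(a)=+6.228e-07  f'(a)=-3.577e+00  a ← 16.553198 − (+6.228e-07/-3.577e+00) = 16.553198
iter 5: u=1.610444  f(a)=+1.421e-14  f'(a)=-3.577e+00  a ← 16.553198 − (+1.421e-14/-3.577e+00) = 16.553198
converged: |Δa| < 1e-12 after 5 iterations
sag = a·(cosh(S/(2a)) − 1) = 16.553198·(cosh(1.610444) − 1) = 26.525112
T_max/T_min = cosh(S/(2a)) = 2.602416

a=16.553 sag=26.525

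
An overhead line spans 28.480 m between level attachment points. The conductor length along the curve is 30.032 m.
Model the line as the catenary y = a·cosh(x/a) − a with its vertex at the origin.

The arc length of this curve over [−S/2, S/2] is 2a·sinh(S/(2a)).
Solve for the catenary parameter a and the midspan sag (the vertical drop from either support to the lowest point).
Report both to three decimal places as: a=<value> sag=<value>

a=25.104 sag=4.148

seed: a₀ = √(S³/(24(L−S))) = √(28.480³/(24·1.552)) = 24.903392
iter 1: u=0.571810  f(a)=+2.557e-02  f'(a)=-1.288e-01  a ← 24.903392 − (+2.557e-02/-1.288e-01) = 25.101978
iter 2: u=0.567286  f(a)=+3.091e-04  f'(a)=-1.257e-01  a ← 25.101978 − (+3.091e-04/-1.257e-01) = 25.104438
iter 3: u=0.567230  f(a)=+4.639e-08  f'(a)=-1.256e-01  a ← 25.104438 − (+4.639e-08/-1.256e-01) = 25.104438
iter 4: u=0.567230  f(a)=+0.000e+00  f'(a)=-1.256e-01  a ← 25.104438 − (+0.000e+00/-1.256e-01) = 25.104438
converged: |Δa| < 1e-12 after 4 iterations
sag = a·(cosh(S/(2a)) − 1) = 25.104438·(cosh(0.567230) − 1) = 4.148136
T_max/T_min = cosh(S/(2a)) = 1.165235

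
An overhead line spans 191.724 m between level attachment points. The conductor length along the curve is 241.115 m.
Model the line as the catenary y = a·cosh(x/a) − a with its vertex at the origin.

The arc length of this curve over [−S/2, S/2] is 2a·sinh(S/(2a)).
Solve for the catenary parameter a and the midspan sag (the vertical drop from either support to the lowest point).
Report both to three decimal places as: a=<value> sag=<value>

seed: a₀ = √(S³/(24(L−S))) = √(191.724³/(24·49.391)) = 77.105470
iter 1: u=1.243258  f(a)=+3.961e+00  f'(a)=-1.490e+00  a ← 77.105470 − (+3.961e+00/-1.490e+00) = 79.762942
iter 2: u=1.201836  f(a)=+2.140e-01  f'(a)=-1.333e+00  a ← 79.762942 − (+2.140e-01/-1.333e+00) = 79.923426
iter 3: u=1.199423  f(a)=+7.035e-04  f'(a)=-1.325e+00  a ← 79.923426 − (+7.035e-04/-1.325e+00) = 79.923957
iter 4: u=1.199415  f(a)=+7.658e-09  f'(a)=-1.325e+00  a ← 79.923957 − (+7.658e-09/-1.325e+00) = 79.923957
iter 5: u=1.199415  f(a)=+0.000e+00  f'(a)=-1.325e+00  a ← 79.923957 − (+0.000e+00/-1.325e+00) = 79.923957
converged: |Δa| < 1e-12 after 5 iterations
sag = a·(cosh(S/(2a)) − 1) = 79.923957·(cosh(1.199415) − 1) = 64.720261
T_max/T_min = cosh(S/(2a)) = 1.809773

a=79.924 sag=64.720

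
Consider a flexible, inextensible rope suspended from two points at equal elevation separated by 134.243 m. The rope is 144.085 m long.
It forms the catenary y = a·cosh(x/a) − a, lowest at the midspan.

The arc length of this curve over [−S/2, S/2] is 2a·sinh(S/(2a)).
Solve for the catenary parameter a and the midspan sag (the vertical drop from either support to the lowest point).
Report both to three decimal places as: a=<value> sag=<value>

a=102.297 sag=22.822

seed: a₀ = √(S³/(24(L−S))) = √(134.243³/(24·9.842)) = 101.202251
iter 1: u=0.663241  f(a)=+2.188e-01  f'(a)=-2.032e-01  a ← 101.202251 − (+2.188e-01/-2.032e-01) = 102.278816
iter 2: u=0.656260  f(a)=+3.540e-03  f'(a)=-1.967e-01  a ← 102.278816 − (+3.540e-03/-1.967e-01) = 102.296814
iter 3: u=0.656145  f(a)=+9.606e-07  f'(a)=-1.966e-01  a ← 102.296814 − (+9.606e-07/-1.966e-01) = 102.296818
iter 4: u=0.656145  f(a)=+5.684e-14  f'(a)=-1.966e-01  a ← 102.296818 − (+5.684e-14/-1.966e-01) = 102.296818
converged: |Δa| < 1e-12 after 4 iterations
sag = a·(cosh(S/(2a)) − 1) = 102.296818·(cosh(0.656145) − 1) = 22.822168
T_max/T_min = cosh(S/(2a)) = 1.223098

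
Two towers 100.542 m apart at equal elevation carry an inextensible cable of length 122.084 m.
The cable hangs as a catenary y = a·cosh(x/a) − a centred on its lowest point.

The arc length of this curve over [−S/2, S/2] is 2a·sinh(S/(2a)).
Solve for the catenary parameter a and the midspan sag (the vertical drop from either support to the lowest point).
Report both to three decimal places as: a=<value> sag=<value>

seed: a₀ = √(S³/(24(L−S))) = √(100.542³/(24·21.542)) = 44.337648
iter 1: u=1.133822  f(a)=+1.428e+00  f'(a)=-1.103e+00  a ← 44.337648 − (+1.428e+00/-1.103e+00) = 45.632697
iter 2: u=1.101644  f(a)=+6.495e-02  f'(a)=-1.004e+00  a ← 45.632697 − (+6.495e-02/-1.004e+00) = 45.697366
iter 3: u=1.100085  f(a)=+1.486e-04  f'(a)=-9.997e-01  a ← 45.697366 − (+1.486e-04/-9.997e-01) = 45.697515
iter 4: u=1.100082  f(a)=+7.812e-10  f'(a)=-9.997e-01  a ← 45.697515 − (+7.812e-10/-9.997e-01) = 45.697515
iter 5: u=1.100082  f(a)=-1.421e-14  f'(a)=-9.997e-01  a ← 45.697515 − (-1.421e-14/-9.997e-01) = 45.697515
converged: |Δa| < 1e-12 after 5 iterations
sag = a·(cosh(S/(2a)) − 1) = 45.697515·(cosh(1.100082) − 1) = 30.554624
T_max/T_min = cosh(S/(2a)) = 1.668628

a=45.698 sag=30.555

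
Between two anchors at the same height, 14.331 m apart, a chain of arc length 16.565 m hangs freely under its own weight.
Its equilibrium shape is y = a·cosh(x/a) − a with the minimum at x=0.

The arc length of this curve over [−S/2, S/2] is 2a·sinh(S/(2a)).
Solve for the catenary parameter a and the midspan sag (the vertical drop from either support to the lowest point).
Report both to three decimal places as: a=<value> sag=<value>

seed: a₀ = √(S³/(24(L−S))) = √(14.331³/(24·2.234)) = 7.409136
iter 1: u=0.967117  f(a)=+1.068e-01  f'(a)=-6.614e-01  a ← 7.409136 − (+1.068e-01/-6.614e-01) = 7.570669
iter 2: u=0.946482  f(a)=+3.594e-03  f'(a)=-6.175e-01  a ← 7.570669 − (+3.594e-03/-6.175e-01) = 7.576488
iter 3: u=0.945755  f(a)=+4.380e-06  f'(a)=-6.160e-01  a ← 7.576488 − (+4.380e-06/-6.160e-01) = 7.576495
iter 4: u=0.945754  f(a)=+6.526e-12  f'(a)=-6.160e-01  a ← 7.576495 − (+6.526e-12/-6.160e-01) = 7.576495
iter 5: u=0.945754  f(a)=-3.553e-15  f'(a)=-6.160e-01  a ← 7.576495 − (-3.553e-15/-6.160e-01) = 7.576495
converged: |Δa| < 1e-12 after 5 iterations
sag = a·(cosh(S/(2a)) − 1) = 7.576495·(cosh(0.945754) − 1) = 3.648614
T_max/T_min = cosh(S/(2a)) = 1.481570

a=7.576 sag=3.649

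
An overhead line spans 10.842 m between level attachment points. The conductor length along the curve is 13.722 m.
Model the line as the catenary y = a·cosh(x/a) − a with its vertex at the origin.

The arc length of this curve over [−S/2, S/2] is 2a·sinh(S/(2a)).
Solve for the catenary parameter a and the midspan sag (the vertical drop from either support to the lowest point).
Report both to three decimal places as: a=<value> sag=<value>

a=4.456 sag=3.725

seed: a₀ = √(S³/(24(L−S))) = √(10.842³/(24·2.880)) = 4.294002
iter 1: u=1.262459  f(a)=+2.384e-01  f'(a)=-1.568e+00  a ← 4.294002 − (+2.384e-01/-1.568e+00) = 4.446076
iter 2: u=1.219277  f(a)=+1.325e-02  f'(a)=-1.398e+00  a ← 4.446076 − (+1.325e-02/-1.398e+00) = 4.455556
iter 3: u=1.216683  f(a)=+4.626e-05  f'(a)=-1.388e+00  a ← 4.455556 − (+4.626e-05/-1.388e+00) = 4.455589
iter 4: u=1.216674  f(a)=+5.683e-10  f'(a)=-1.388e+00  a ← 4.455589 − (+5.683e-10/-1.388e+00) = 4.455589
iter 5: u=1.216674  f(a)=-1.776e-15  f'(a)=-1.388e+00  a ← 4.455589 − (-1.776e-15/-1.388e+00) = 4.455589
converged: |Δa| < 1e-12 after 5 iterations
sag = a·(cosh(S/(2a)) − 1) = 4.455589·(cosh(1.216674) − 1) = 3.725217
T_max/T_min = cosh(S/(2a)) = 1.836077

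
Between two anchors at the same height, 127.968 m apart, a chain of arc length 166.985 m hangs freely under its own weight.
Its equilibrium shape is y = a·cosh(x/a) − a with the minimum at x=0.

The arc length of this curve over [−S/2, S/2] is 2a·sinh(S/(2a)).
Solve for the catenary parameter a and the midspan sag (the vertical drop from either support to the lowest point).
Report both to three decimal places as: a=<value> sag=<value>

a=49.334 sag=47.645

seed: a₀ = √(S³/(24(L−S))) = √(127.968³/(24·39.017)) = 47.306358
iter 1: u=1.352545  f(a)=+3.728e+00  f'(a)=-1.972e+00  a ← 47.306358 − (+3.728e+00/-1.972e+00) = 49.197261
iter 2: u=1.300560  f(a)=+2.352e-01  f'(a)=-1.730e+00  a ← 49.197261 − (+2.352e-01/-1.730e+00) = 49.333204
iter 3: u=1.296976  f(a)=+1.075e-03  f'(a)=-1.714e+00  a ← 49.333204 − (+1.075e-03/-1.714e+00) = 49.333832
iter 4: u=1.296960  f(a)=+2.271e-08  f'(a)=-1.714e+00  a ← 49.333832 − (+2.271e-08/-1.714e+00) = 49.333832
iter 5: u=1.296960  f(a)=-2.842e-14  f'(a)=-1.714e+00  a ← 49.333832 − (-2.842e-14/-1.714e+00) = 49.333832
converged: |Δa| < 1e-12 after 5 iterations
sag = a·(cosh(S/(2a)) − 1) = 49.333832·(cosh(1.296960) − 1) = 47.644643
T_max/T_min = cosh(S/(2a)) = 1.965760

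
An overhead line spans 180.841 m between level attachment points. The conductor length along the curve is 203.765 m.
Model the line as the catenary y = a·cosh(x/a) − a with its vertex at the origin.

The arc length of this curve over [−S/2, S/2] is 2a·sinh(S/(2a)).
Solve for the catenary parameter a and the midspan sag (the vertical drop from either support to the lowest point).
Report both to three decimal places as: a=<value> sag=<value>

a=105.596 sag=41.137

seed: a₀ = √(S³/(24(L−S))) = √(180.841³/(24·22.924)) = 103.679890
iter 1: u=0.872112  f(a)=+8.877e-01  f'(a)=-4.768e-01  a ← 103.679890 − (+8.877e-01/-4.768e-01) = 105.541871
iter 2: u=0.856726  f(a)=+2.448e-02  f'(a)=-4.508e-01  a ← 105.541871 − (+2.448e-02/-4.508e-01) = 105.596172
iter 3: u=0.856286  f(a)=+1.978e-05  f'(a)=-4.501e-01  a ← 105.596172 − (+1.978e-05/-4.501e-01) = 105.596216
iter 4: u=0.856285  f(a)=+1.293e-11  f'(a)=-4.501e-01  a ← 105.596216 − (+1.293e-11/-4.501e-01) = 105.596216
converged: |Δa| < 1e-12 after 4 iterations
sag = a·(cosh(S/(2a)) − 1) = 105.596216·(cosh(0.856285) − 1) = 41.136891
T_max/T_min = cosh(S/(2a)) = 1.389568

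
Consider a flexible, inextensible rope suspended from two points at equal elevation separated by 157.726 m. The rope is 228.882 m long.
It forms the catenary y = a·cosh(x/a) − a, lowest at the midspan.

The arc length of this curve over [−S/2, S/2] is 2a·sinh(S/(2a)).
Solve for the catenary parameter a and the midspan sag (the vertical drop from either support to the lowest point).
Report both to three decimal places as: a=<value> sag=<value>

seed: a₀ = √(S³/(24(L−S))) = √(157.726³/(24·71.156)) = 47.933987
iter 1: u=1.645242  f(a)=+1.027e+01  f'(a)=-3.854e+00  a ← 47.933987 − (+1.027e+01/-3.854e+00) = 50.599846
iter 2: u=1.558562  f(a)=+9.195e-01  f'(a)=-3.193e+00  a ← 50.599846 − (+9.195e-01/-3.193e+00) = 50.887837
iter 3: u=1.549742  f(a)=+8.961e-03  f'(a)=-3.131e+00  a ← 50.887837 − (+8.961e-03/-3.131e+00) = 50.890699
iter 4: u=1.549654  f(a)=+8.696e-07  f'(a)=-3.130e+00  a ← 50.890699 − (+8.696e-07/-3.130e+00) = 50.890699
iter 5: u=1.549654  f(a)=+0.000e+00  f'(a)=-3.130e+00  a ← 50.890699 − (+0.000e+00/-3.130e+00) = 50.890699
converged: |Δa| < 1e-12 after 5 iterations
sag = a·(cosh(S/(2a)) − 1) = 50.890699·(cosh(1.549654) − 1) = 74.355481
T_max/T_min = cosh(S/(2a)) = 2.461082

a=50.891 sag=74.355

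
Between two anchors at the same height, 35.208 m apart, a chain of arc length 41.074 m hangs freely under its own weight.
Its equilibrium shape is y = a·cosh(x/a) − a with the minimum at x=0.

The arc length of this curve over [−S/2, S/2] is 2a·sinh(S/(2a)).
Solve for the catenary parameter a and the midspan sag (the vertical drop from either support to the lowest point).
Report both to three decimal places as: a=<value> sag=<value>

a=18.031 sag=9.298

seed: a₀ = √(S³/(24(L−S))) = √(35.208³/(24·5.866)) = 17.607001
iter 1: u=0.999830  f(a)=+3.003e-01  f'(a)=-7.354e-01  a ← 17.607001 − (+3.003e-01/-7.354e-01) = 18.015341
iter 2: u=0.977167  f(a)=+1.076e-02  f'(a)=-6.835e-01  a ← 18.015341 − (+1.076e-02/-6.835e-01) = 18.031089
iter 3: u=0.976314  f(a)=+1.497e-05  f'(a)=-6.816e-01  a ← 18.031089 − (+1.497e-05/-6.816e-01) = 18.031111
iter 4: u=0.976313  f(a)=+2.904e-11  f'(a)=-6.816e-01  a ← 18.031111 − (+2.904e-11/-6.816e-01) = 18.031111
iter 5: u=0.976313  f(a)=-7.105e-15  f'(a)=-6.816e-01  a ← 18.031111 − (-7.105e-15/-6.816e-01) = 18.031111
converged: |Δa| < 1e-12 after 5 iterations
sag = a·(cosh(S/(2a)) − 1) = 18.031111·(cosh(0.976313) − 1) = 9.298165
T_max/T_min = cosh(S/(2a)) = 1.515673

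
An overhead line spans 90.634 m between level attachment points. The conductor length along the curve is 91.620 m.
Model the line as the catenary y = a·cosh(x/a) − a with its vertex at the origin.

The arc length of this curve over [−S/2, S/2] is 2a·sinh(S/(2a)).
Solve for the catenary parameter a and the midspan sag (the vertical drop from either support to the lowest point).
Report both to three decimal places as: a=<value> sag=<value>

seed: a₀ = √(S³/(24(L−S))) = √(90.634³/(24·0.986)) = 177.375096
iter 1: u=0.255487  f(a)=+3.223e-03  f'(a)=-1.119e-02  a ← 177.375096 − (+3.223e-03/-1.119e-02) = 177.663109
iter 2: u=0.255073  f(a)=+7.867e-06  f'(a)=-1.114e-02  a ← 177.663109 − (+7.867e-06/-1.114e-02) = 177.663815
iter 3: u=0.255072  f(a)=+4.711e-11  f'(a)=-1.114e-02  a ← 177.663815 − (+4.711e-11/-1.114e-02) = 177.663815
iter 4: u=0.255072  f(a)=+2.842e-14  f'(a)=-1.114e-02  a ← 177.663815 − (+2.842e-14/-1.114e-02) = 177.663815
converged: |Δa| < 1e-12 after 4 iterations
sag = a·(cosh(S/(2a)) − 1) = 177.663815·(cosh(0.255072) − 1) = 5.810944
T_max/T_min = cosh(S/(2a)) = 1.032708

a=177.664 sag=5.811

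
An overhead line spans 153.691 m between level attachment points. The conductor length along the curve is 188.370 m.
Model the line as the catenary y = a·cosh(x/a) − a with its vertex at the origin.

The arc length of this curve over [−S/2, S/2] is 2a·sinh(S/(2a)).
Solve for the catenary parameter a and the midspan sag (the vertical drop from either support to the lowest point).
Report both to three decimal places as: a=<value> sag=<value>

seed: a₀ = √(S³/(24(L−S))) = √(153.691³/(24·34.679)) = 66.044058
iter 1: u=1.163549  f(a)=+2.425e+00  f'(a)=-1.199e+00  a ← 66.044058 − (+2.425e+00/-1.199e+00) = 68.065571
iter 2: u=1.128992  f(a)=+1.158e-01  f'(a)=-1.087e+00  a ← 68.065571 − (+1.158e-01/-1.087e+00) = 68.172046
iter 3: u=1.127229  f(a)=+2.933e-04  f'(a)=-1.082e+00  a ← 68.172046 − (+2.933e-04/-1.082e+00) = 68.172317
iter 4: u=1.127224  f(a)=+1.892e-09  f'(a)=-1.082e+00  a ← 68.172317 − (+1.892e-09/-1.082e+00) = 68.172317
iter 5: u=1.127224  f(a)=+0.000e+00  f'(a)=-1.082e+00  a ← 68.172317 − (+0.000e+00/-1.082e+00) = 68.172317
converged: |Δa| < 1e-12 after 5 iterations
sag = a·(cosh(S/(2a)) − 1) = 68.172317·(cosh(1.127224) − 1) = 48.095817
T_max/T_min = cosh(S/(2a)) = 1.705504

a=68.172 sag=48.096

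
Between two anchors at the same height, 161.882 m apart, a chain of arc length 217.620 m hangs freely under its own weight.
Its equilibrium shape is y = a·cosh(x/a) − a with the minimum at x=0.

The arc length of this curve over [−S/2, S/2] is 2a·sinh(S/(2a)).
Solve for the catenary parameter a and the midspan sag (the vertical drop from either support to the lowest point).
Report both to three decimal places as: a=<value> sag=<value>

a=59.019 sag=64.767

seed: a₀ = √(S³/(24(L−S))) = √(161.882³/(24·55.738)) = 56.314020
iter 1: u=1.437315  f(a)=+6.049e+00  f'(a)=-2.420e+00  a ← 56.314020 − (+6.049e+00/-2.420e+00) = 58.813708
iter 2: u=1.376227  f(a)=+4.261e-01  f'(a)=-2.090e+00  a ← 58.813708 − (+4.261e-01/-2.090e+00) = 59.017576
iter 3: u=1.371473  f(a)=+2.468e-03  f'(a)=-2.066e+00  a ← 59.017576 − (+2.468e-03/-2.066e+00) = 59.018771
iter 4: u=1.371445  f(a)=+8.387e-08  f'(a)=-2.066e+00  a ← 59.018771 − (+8.387e-08/-2.066e+00) = 59.018771
iter 5: u=1.371445  f(a)=+2.842e-14  f'(a)=-2.066e+00  a ← 59.018771 − (+2.842e-14/-2.066e+00) = 59.018771
converged: |Δa| < 1e-12 after 5 iterations
sag = a·(cosh(S/(2a)) − 1) = 59.018771·(cosh(1.371445) − 1) = 64.766654
T_max/T_min = cosh(S/(2a)) = 2.097391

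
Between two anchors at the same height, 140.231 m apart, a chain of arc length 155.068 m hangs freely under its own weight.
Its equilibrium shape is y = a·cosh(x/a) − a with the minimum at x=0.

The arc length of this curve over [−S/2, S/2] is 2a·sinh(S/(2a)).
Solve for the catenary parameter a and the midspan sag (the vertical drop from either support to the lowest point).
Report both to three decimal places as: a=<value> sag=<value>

a=89.365 sag=28.947

seed: a₀ = √(S³/(24(L−S))) = √(140.231³/(24·14.837)) = 88.000953
iter 1: u=0.796758  f(a)=+4.781e-01  f'(a)=-3.591e-01  a ← 88.000953 − (+4.781e-01/-3.591e-01) = 89.332415
iter 2: u=0.784883  f(a)=+1.107e-02  f'(a)=-3.426e-01  a ← 89.332415 − (+1.107e-02/-3.426e-01) = 89.364715
iter 3: u=0.784599  f(a)=+6.242e-06  f'(a)=-3.423e-01  a ← 89.364715 − (+6.242e-06/-3.423e-01) = 89.364733
iter 4: u=0.784599  f(a)=+1.990e-12  f'(a)=-3.423e-01  a ← 89.364733 − (+1.990e-12/-3.423e-01) = 89.364733
converged: |Δa| < 1e-12 after 4 iterations
sag = a·(cosh(S/(2a)) − 1) = 89.364733·(cosh(0.784599) − 1) = 28.946622
T_max/T_min = cosh(S/(2a)) = 1.323915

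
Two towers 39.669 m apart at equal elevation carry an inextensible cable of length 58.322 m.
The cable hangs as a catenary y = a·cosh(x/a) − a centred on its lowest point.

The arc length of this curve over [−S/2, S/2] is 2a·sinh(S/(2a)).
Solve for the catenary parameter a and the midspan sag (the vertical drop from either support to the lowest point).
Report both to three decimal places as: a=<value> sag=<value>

a=12.565 sag=19.188

seed: a₀ = √(S³/(24(L−S))) = √(39.669³/(24·18.653)) = 11.808559
iter 1: u=1.679671  f(a)=+2.815e+00  f'(a)=-4.145e+00  a ← 11.808559 − (+2.815e+00/-4.145e+00) = 12.487692
iter 2: u=1.588324  f(a)=+2.611e-01  f'(a)=-3.409e+00  a ← 12.487692 − (+2.611e-01/-3.409e+00) = 12.564293
iter 3: u=1.578640  f(a)=+2.754e-03  f'(a)=-3.337e+00  a ← 12.564293 − (+2.754e-03/-3.337e+00) = 12.565118
iter 4: u=1.578537  f(a)=+3.135e-07  f'(a)=-3.337e+00  a ← 12.565118 − (+3.135e-07/-3.337e+00) = 12.565118
iter 5: u=1.578537  f(a)=+7.105e-15  f'(a)=-3.337e+00  a ← 12.565118 − (+7.105e-15/-3.337e+00) = 12.565118
converged: |Δa| < 1e-12 after 5 iterations
sag = a·(cosh(S/(2a)) − 1) = 12.565118·(cosh(1.578537) − 1) = 19.187773
T_max/T_min = cosh(S/(2a)) = 2.527067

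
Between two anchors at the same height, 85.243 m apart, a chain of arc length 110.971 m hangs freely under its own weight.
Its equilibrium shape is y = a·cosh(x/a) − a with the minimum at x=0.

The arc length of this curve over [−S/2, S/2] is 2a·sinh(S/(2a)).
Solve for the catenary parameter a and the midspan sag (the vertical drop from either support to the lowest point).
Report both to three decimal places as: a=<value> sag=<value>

seed: a₀ = √(S³/(24(L−S))) = √(85.243³/(24·25.728)) = 31.672289
iter 1: u=1.345703  f(a)=+2.433e+00  f'(a)=-1.939e+00  a ← 31.672289 − (+2.433e+00/-1.939e+00) = 32.927148
iter 2: u=1.294418  f(a)=+1.520e-01  f'(a)=-1.703e+00  a ← 32.927148 − (+1.520e-01/-1.703e+00) = 33.016421
iter 3: u=1.290918  f(a)=+6.815e-04  f'(a)=-1.688e+00  a ← 33.016421 − (+6.815e-04/-1.688e+00) = 33.016825
iter 4: u=1.290902  f(a)=+1.383e-08  f'(a)=-1.688e+00  a ← 33.016825 − (+1.383e-08/-1.688e+00) = 33.016825
iter 5: u=1.290902  f(a)=+0.000e+00  f'(a)=-1.688e+00  a ← 33.016825 − (+0.000e+00/-1.688e+00) = 33.016825
converged: |Δa| < 1e-12 after 5 iterations
sag = a·(cosh(S/(2a)) − 1) = 33.016825·(cosh(1.290902) − 1) = 31.549044
T_max/T_min = cosh(S/(2a)) = 1.955544

a=33.017 sag=31.549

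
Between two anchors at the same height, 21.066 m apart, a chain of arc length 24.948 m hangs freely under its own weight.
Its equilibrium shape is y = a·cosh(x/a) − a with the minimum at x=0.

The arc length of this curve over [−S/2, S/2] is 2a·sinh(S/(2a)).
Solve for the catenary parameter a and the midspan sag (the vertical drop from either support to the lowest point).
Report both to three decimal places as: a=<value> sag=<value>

seed: a₀ = √(S³/(24(L−S))) = √(21.066³/(24·3.882)) = 10.017048
iter 1: u=1.051507  f(a)=+2.203e-01  f'(a)=-8.642e-01  a ← 10.017048 − (+2.203e-01/-8.642e-01) = 10.272011
iter 2: u=1.025408  f(a)=+8.693e-03  f'(a)=-7.973e-01  a ← 10.272011 − (+8.693e-03/-7.973e-01) = 10.282915
iter 3: u=1.024320  f(a)=+1.476e-05  f'(a)=-7.946e-01  a ← 10.282915 − (+1.476e-05/-7.946e-01) = 10.282934
iter 4: u=1.024319  f(a)=+4.272e-11  f'(a)=-7.945e-01  a ← 10.282934 − (+4.272e-11/-7.945e-01) = 10.282934
iter 5: u=1.024319  f(a)=+3.553e-15  f'(a)=-7.945e-01  a ← 10.282934 − (+3.553e-15/-7.945e-01) = 10.282934
converged: |Δa| < 1e-12 after 5 iterations
sag = a·(cosh(S/(2a)) − 1) = 10.282934·(cosh(1.024319) − 1) = 5.883062
T_max/T_min = cosh(S/(2a)) = 1.572119

a=10.283 sag=5.883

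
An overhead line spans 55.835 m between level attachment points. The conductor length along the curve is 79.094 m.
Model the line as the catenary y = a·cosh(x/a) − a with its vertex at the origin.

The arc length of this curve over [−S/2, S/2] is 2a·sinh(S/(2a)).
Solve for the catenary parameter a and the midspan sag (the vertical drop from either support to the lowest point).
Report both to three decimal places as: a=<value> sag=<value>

a=18.671 sag=25.062

seed: a₀ = √(S³/(24(L−S))) = √(55.835³/(24·23.259)) = 17.658696
iter 1: u=1.580949  f(a)=+3.086e+00  f'(a)=-3.354e+00  a ← 17.658696 − (+3.086e+00/-3.354e+00) = 18.578658
iter 2: u=1.502665  f(a)=+2.575e-01  f'(a)=-2.816e+00  a ← 18.578658 − (+2.575e-01/-2.816e+00) = 18.670123
iter 3: u=1.495304  f(a)=+2.155e-03  f'(a)=-2.769e+00  a ← 18.670123 − (+2.155e-03/-2.769e+00) = 18.670901
iter 4: u=1.495241  f(a)=+1.536e-07  f'(a)=-2.768e+00  a ← 18.670901 − (+1.536e-07/-2.768e+00) = 18.670901
iter 5: u=1.495241  f(a)=+0.000e+00  f'(a)=-2.768e+00  a ← 18.670901 − (+0.000e+00/-2.768e+00) = 18.670901
converged: |Δa| < 1e-12 after 5 iterations
sag = a·(cosh(S/(2a)) − 1) = 18.670901·(cosh(1.495241) − 1) = 25.062013
T_max/T_min = cosh(S/(2a)) = 2.342303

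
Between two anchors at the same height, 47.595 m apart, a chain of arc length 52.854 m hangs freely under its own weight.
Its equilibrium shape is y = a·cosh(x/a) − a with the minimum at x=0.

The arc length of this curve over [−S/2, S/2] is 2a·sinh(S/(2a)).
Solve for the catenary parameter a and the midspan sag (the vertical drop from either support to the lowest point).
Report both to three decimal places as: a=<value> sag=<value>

seed: a₀ = √(S³/(24(L−S))) = √(47.595³/(24·5.259)) = 29.227037
iter 1: u=0.814229  f(a)=+1.771e-01  f'(a)=-3.843e-01  a ← 29.227037 − (+1.771e-01/-3.843e-01) = 29.687885
iter 2: u=0.801590  f(a)=+4.276e-03  f'(a)=-3.659e-01  a ← 29.687885 − (+4.276e-03/-3.659e-01) = 29.699569
iter 3: u=0.801274  f(a)=+2.629e-06  f'(a)=-3.655e-01  a ← 29.699569 − (+2.629e-06/-3.655e-01) = 29.699576
iter 4: u=0.801274  f(a)=+1.002e-12  f'(a)=-3.655e-01  a ← 29.699576 − (+1.002e-12/-3.655e-01) = 29.699576
converged: |Δa| < 1e-12 after 4 iterations
sag = a·(cosh(S/(2a)) − 1) = 29.699576·(cosh(0.801274) − 1) = 10.055312
T_max/T_min = cosh(S/(2a)) = 1.338568

a=29.700 sag=10.055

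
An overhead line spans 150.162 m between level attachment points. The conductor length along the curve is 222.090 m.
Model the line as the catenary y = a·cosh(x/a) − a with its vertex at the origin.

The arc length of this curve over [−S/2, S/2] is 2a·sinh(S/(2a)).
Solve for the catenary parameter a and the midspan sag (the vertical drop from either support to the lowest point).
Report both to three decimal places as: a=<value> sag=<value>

seed: a₀ = √(S³/(24(L−S))) = √(150.162³/(24·71.928)) = 44.287937
iter 1: u=1.695292  f(a)=+1.107e+01  f'(a)=-4.283e+00  a ← 44.287937 − (+1.107e+01/-4.283e+00) = 46.873235
iter 2: u=1.601788  f(a)=+1.044e+00  f'(a)=-3.510e+00  a ← 46.873235 − (+1.044e+00/-3.510e+00) = 47.170518
iter 3: u=1.591693  f(a)=+1.140e-02  f'(a)=-3.434e+00  a ← 47.170518 − (+1.140e-02/-3.434e+00) = 47.173838
iter 4: u=1.591581  f(a)=+1.393e-06  f'(a)=-3.433e+00  a ← 47.173838 − (+1.393e-06/-3.433e+00) = 47.173838
iter 5: u=1.591581  f(a)=+0.000e+00  f'(a)=-3.433e+00  a ← 47.173838 − (+0.000e+00/-3.433e+00) = 47.173838
converged: |Δa| < 1e-12 after 5 iterations
sag = a·(cosh(S/(2a)) − 1) = 47.173838·(cosh(1.591581) − 1) = 73.475915
T_max/T_min = cosh(S/(2a)) = 2.557556

a=47.174 sag=73.476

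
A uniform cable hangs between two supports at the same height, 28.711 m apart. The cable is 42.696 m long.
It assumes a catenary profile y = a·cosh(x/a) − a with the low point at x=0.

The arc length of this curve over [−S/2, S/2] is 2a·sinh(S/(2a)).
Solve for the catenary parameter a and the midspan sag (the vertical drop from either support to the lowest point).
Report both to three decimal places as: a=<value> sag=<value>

a=8.953 sag=14.196

seed: a₀ = √(S³/(24(L−S))) = √(28.711³/(24·13.985)) = 8.397222
iter 1: u=1.709554  f(a)=+2.192e+00  f'(a)=-4.412e+00  a ← 8.397222 − (+2.192e+00/-4.412e+00) = 8.894032
iter 2: u=1.614060  f(a)=+2.096e-01  f'(a)=-3.605e+00  a ← 8.894032 − (+2.096e-01/-3.605e+00) = 8.952166
iter 3: u=1.603578  f(a)=+2.363e-03  f'(a)=-3.524e+00  a ← 8.952166 − (+2.363e-03/-3.524e+00) = 8.952837
iter 4: u=1.603458  f(a)=+3.080e-07  f'(a)=-3.523e+00  a ← 8.952837 − (+3.080e-07/-3.523e+00) = 8.952837
iter 5: u=1.603458  f(a)=+7.105e-15  f'(a)=-3.523e+00  a ← 8.952837 − (+7.105e-15/-3.523e+00) = 8.952837
converged: |Δa| < 1e-12 after 5 iterations
sag = a·(cosh(S/(2a)) − 1) = 8.952837·(cosh(1.603458) − 1) = 14.196469
T_max/T_min = cosh(S/(2a)) = 2.585695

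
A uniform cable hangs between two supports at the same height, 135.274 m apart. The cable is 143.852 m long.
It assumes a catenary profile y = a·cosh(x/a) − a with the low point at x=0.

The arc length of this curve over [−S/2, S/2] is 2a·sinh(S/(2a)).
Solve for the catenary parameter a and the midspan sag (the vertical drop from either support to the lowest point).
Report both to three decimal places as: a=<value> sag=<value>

seed: a₀ = √(S³/(24(L−S))) = √(135.274³/(24·8.578)) = 109.653590
iter 1: u=0.616824  f(a)=+1.647e-01  f'(a)=-1.625e-01  a ← 109.653590 − (+1.647e-01/-1.625e-01) = 110.667007
iter 2: u=0.611176  f(a)=+2.311e-03  f'(a)=-1.580e-01  a ← 110.667007 − (+2.311e-03/-1.580e-01) = 110.681636
iter 3: u=0.611095  f(a)=+4.694e-07  f'(a)=-1.579e-01  a ← 110.681636 − (+4.694e-07/-1.579e-01) = 110.681639
iter 4: u=0.611095  f(a)=+2.842e-14  f'(a)=-1.579e-01  a ← 110.681639 − (+2.842e-14/-1.579e-01) = 110.681639
converged: |Δa| < 1e-12 after 4 iterations
sag = a·(cosh(S/(2a)) − 1) = 110.681639·(cosh(0.611095) − 1) = 21.317508
T_max/T_min = cosh(S/(2a)) = 1.192602

a=110.682 sag=21.318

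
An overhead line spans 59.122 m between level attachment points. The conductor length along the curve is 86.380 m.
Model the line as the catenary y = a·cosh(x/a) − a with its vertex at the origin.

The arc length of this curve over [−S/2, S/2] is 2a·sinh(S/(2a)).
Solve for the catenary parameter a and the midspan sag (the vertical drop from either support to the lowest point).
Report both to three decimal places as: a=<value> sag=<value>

a=18.892 sag=28.249

seed: a₀ = √(S³/(24(L−S))) = √(59.122³/(24·27.258)) = 17.773422
iter 1: u=1.663214  f(a)=+4.028e+00  f'(a)=-4.004e+00  a ← 17.773422 − (+4.028e+00/-4.004e+00) = 18.779475
iter 2: u=1.574112  f(a)=+3.673e-01  f'(a)=-3.304e+00  a ← 18.779475 − (+3.673e-01/-3.304e+00) = 18.890646
iter 3: u=1.564849  f(a)=+3.732e-03  f'(a)=-3.237e+00  a ← 18.890646 − (+3.732e-03/-3.237e+00) = 18.891798
iter 4: u=1.564753  f(a)=+3.937e-07  f'(a)=-3.237e+00  a ← 18.891798 − (+3.937e-07/-3.237e+00) = 18.891799
iter 5: u=1.564753  f(a)=+1.421e-14  f'(a)=-3.237e+00  a ← 18.891799 − (+1.421e-14/-3.237e+00) = 18.891799
converged: |Δa| < 1e-12 after 5 iterations
sag = a·(cosh(S/(2a)) − 1) = 18.891799·(cosh(1.564753) − 1) = 28.249226
T_max/T_min = cosh(S/(2a)) = 2.495317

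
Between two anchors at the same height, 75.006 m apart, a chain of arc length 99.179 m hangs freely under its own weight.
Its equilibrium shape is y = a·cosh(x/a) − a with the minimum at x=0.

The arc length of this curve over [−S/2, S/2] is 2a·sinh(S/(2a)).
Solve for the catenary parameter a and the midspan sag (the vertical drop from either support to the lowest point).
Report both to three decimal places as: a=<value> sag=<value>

a=28.187 sag=28.853

seed: a₀ = √(S³/(24(L−S))) = √(75.006³/(24·24.173)) = 26.969513
iter 1: u=1.390570  f(a)=+2.448e+00  f'(a)=-2.164e+00  a ← 26.969513 − (+2.448e+00/-2.164e+00) = 28.100575
iter 2: u=1.334599  f(a)=+1.624e-01  f'(a)=-1.886e+00  a ← 28.100575 − (+1.624e-01/-1.886e+00) = 28.186703
iter 3: u=1.330521  f(a)=+8.273e-04  f'(a)=-1.866e+00  a ← 28.186703 − (+8.273e-04/-1.866e+00) = 28.187146
iter 4: u=1.330500  f(a)=+2.171e-08  f'(a)=-1.866e+00  a ← 28.187146 − (+2.171e-08/-1.866e+00) = 28.187146
iter 5: u=1.330500  f(a)=-1.421e-14  f'(a)=-1.866e+00  a ← 28.187146 − (-1.421e-14/-1.866e+00) = 28.187146
converged: |Δa| < 1e-12 after 5 iterations
sag = a·(cosh(S/(2a)) − 1) = 28.187146·(cosh(1.330500) − 1) = 28.853486
T_max/T_min = cosh(S/(2a)) = 2.023640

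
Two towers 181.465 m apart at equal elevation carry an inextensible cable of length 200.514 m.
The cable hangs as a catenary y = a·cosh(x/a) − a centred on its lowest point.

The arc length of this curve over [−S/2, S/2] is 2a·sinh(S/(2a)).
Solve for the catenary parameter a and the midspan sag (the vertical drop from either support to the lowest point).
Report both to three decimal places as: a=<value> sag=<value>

a=116.085 sag=37.301

seed: a₀ = √(S³/(24(L−S))) = √(181.465³/(24·19.049)) = 114.326682
iter 1: u=0.793625  f(a)=+6.090e-01  f'(a)=-3.547e-01  a ← 114.326682 − (+6.090e-01/-3.547e-01) = 116.043511
iter 2: u=0.781883  f(a)=+1.399e-02  f'(a)=-3.386e-01  a ← 116.043511 − (+1.399e-02/-3.386e-01) = 116.084826
iter 3: u=0.781605  f(a)=+7.766e-06  f'(a)=-3.382e-01  a ← 116.084826 − (+7.766e-06/-3.382e-01) = 116.084849
iter 4: u=0.781605  f(a)=+2.416e-12  f'(a)=-3.382e-01  a ← 116.084849 − (+2.416e-12/-3.382e-01) = 116.084849
converged: |Δa| < 1e-12 after 4 iterations
sag = a·(cosh(S/(2a)) − 1) = 116.084849·(cosh(0.781605) − 1) = 37.300803
T_max/T_min = cosh(S/(2a)) = 1.321324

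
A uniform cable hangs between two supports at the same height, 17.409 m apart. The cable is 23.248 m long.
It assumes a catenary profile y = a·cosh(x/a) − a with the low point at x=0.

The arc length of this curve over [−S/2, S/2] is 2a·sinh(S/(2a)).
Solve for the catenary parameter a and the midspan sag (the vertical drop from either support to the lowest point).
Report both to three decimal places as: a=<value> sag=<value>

seed: a₀ = √(S³/(24(L−S))) = √(17.409³/(24·5.839)) = 6.136007
iter 1: u=1.418593  f(a)=+6.165e-01  f'(a)=-2.315e+00  a ← 6.136007 − (+6.165e-01/-2.315e+00) = 6.402330
iter 2: u=1.359583  f(a)=+4.241e-02  f'(a)=-2.006e+00  a ← 6.402330 − (+4.241e-02/-2.006e+00) = 6.423467
iter 3: u=1.355109  f(a)=+2.335e-04  f'(a)=-1.984e+00  a ← 6.423467 − (+2.335e-04/-1.984e+00) = 6.423585
iter 4: u=1.355084  f(a)=+7.161e-09  f'(a)=-1.984e+00  a ← 6.423585 − (+7.161e-09/-1.984e+00) = 6.423585
iter 5: u=1.355084  f(a)=+0.000e+00  f'(a)=-1.984e+00  a ← 6.423585 − (+0.000e+00/-1.984e+00) = 6.423585
converged: |Δa| < 1e-12 after 5 iterations
sag = a·(cosh(S/(2a)) − 1) = 6.423585·(cosh(1.355084) − 1) = 6.857222
T_max/T_min = cosh(S/(2a)) = 2.067507

a=6.424 sag=6.857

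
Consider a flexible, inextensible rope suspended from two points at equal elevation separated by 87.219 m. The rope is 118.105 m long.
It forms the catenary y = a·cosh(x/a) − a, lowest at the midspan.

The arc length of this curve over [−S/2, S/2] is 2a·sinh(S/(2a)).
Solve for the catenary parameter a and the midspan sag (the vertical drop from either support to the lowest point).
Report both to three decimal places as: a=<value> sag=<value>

seed: a₀ = √(S³/(24(L−S))) = √(87.219³/(24·30.886)) = 29.917838
iter 1: u=1.457642  f(a)=+3.452e+00  f'(a)=-2.538e+00  a ← 29.917838 − (+3.452e+00/-2.538e+00) = 31.278013
iter 2: u=1.394254  f(a)=+2.494e-01  f'(a)=-2.183e+00  a ← 31.278013 − (+2.494e-01/-2.183e+00) = 31.392230
iter 3: u=1.389181  f(a)=+1.525e-03  f'(a)=-2.157e+00  a ← 31.392230 − (+1.525e-03/-2.157e+00) = 31.392937
iter 4: u=1.389150  f(a)=+5.785e-08  f'(a)=-2.157e+00  a ← 31.392937 − (+5.785e-08/-2.157e+00) = 31.392937
iter 5: u=1.389150  f(a)=+0.000e+00  f'(a)=-2.157e+00  a ← 31.392937 − (+0.000e+00/-2.157e+00) = 31.392937
converged: |Δa| < 1e-12 after 5 iterations
sag = a·(cosh(S/(2a)) − 1) = 31.392937·(cosh(1.389150) − 1) = 35.485417
T_max/T_min = cosh(S/(2a)) = 2.130363

a=31.393 sag=35.485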